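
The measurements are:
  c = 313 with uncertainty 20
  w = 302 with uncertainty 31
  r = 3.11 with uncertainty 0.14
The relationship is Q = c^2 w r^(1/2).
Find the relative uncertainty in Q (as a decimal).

Relative error in a monomial: (δQ/Q)² = Σ (nᵢ · δxᵢ/xᵢ)².
  (2·δc/c)² = (2×0.0639)² = 0.0163;  (1·δw/w)² = (1×0.103)² = 0.0105;  (½·δr/r)² = (0.5×0.0450)² = 0.000507
δQ/Q = √(0.0274) = 0.165

0.165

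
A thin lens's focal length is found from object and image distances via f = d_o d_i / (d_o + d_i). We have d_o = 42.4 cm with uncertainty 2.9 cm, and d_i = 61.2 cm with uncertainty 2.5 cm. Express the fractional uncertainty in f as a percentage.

∂f/∂d_o = (d_i/(d_o+d_i))² = 0.349;  ∂f/∂d_i = (d_o/(d_o+d_i))² = 0.167
δf = √((∂f/∂d_o · δd_o)² + (∂f/∂d_i · δd_i)²) = √(1.02 + 0.175) = 1.10 cm
f = 25.0 cm, so δf/f = 1.10/25.0 = 0.0437.

4.37%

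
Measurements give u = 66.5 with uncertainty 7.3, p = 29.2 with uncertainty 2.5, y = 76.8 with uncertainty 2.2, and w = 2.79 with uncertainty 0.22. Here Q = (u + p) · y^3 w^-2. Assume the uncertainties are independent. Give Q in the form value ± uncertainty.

(5.57 ± 1.10) × 10^6

Let h = u + p = 95.7. δh = √(δu² + δp²) = √(53.3 + 6.25) = 7.72, so δh/h = 0.0806.
Q is then a monomial in h, y, w:
δQ/Q = √((δh/h)² + (3·δy/y)² + (-2·δw/w)²) = √(0.00650 + 0.00739 + 0.0249) = 0.197
Q = 5.57e+06, so δQ = 0.197 × 5.57e+06 = 1.1e+06.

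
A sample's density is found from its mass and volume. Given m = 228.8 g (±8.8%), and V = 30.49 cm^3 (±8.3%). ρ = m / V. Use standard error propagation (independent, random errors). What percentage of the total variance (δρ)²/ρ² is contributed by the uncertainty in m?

(δρ/ρ)² = (1·δm/m)² + (-1·δV/V)²
  m term: (1×0.0880)² = 0.00774
  V term: (-1×0.0830)² = 0.00689
Total = 0.0146. Share from m = 0.00774/0.0146 = 0.529.

52.9%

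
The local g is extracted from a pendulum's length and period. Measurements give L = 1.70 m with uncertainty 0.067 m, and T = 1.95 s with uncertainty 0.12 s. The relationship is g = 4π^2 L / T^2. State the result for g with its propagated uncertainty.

Relative error in a monomial: (δg/g)² = Σ (nᵢ · δxᵢ/xᵢ)².
  (1·δL/L)² = (1×0.0394)² = 0.00155;  (-2·δT/T)² = (-2×0.0615)² = 0.0151
δg/g = √(0.0167) = 0.129
g = 17.6 m/s^2, so δg = 0.129 × 17.6 = 2.28 m/s^2.

17.6 ± 2.28 m/s^2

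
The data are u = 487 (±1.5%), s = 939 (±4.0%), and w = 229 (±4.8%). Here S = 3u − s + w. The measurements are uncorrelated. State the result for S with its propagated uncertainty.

Sums and differences: (δS)² = Σ (cᵢ δxᵢ)².
  (3·δu)² = 480;  (δs)² = 1410;  (δw)² = 121
δS = √(2010) = 44.9
S = 751.

751 ± 44.9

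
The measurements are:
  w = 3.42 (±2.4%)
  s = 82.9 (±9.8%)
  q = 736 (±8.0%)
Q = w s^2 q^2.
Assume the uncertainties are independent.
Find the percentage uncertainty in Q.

Relative error in a monomial: (δQ/Q)² = Σ (nᵢ · δxᵢ/xᵢ)².
  (1·δw/w)² = (1×0.0240)² = 0.000576;  (2·δs/s)² = (2×0.0980)² = 0.0384;  (2·δq/q)² = (2×0.0800)² = 0.0256
δQ/Q = √(0.0646) = 0.254

25.4%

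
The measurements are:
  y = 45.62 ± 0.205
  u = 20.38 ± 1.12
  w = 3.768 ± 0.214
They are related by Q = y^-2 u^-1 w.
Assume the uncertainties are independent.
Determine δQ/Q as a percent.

Each factor contributes (exponent × relative error)² to (δQ/Q)²:
  (-2·δy/y)² = (-2×0.00449)² = 8.08e-05;  (-1·δu/u)² = (-1×0.0550)² = 0.00302;  (1·δw/w)² = (1×0.0568)² = 0.00323
δQ/Q = √(0.00633) = 0.0795

7.95%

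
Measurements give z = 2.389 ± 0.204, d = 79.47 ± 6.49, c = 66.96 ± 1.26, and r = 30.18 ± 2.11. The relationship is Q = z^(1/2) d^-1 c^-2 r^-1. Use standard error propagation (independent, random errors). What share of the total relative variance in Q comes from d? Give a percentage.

(δQ/Q)² = (½·δz/z)² + (-1·δd/d)² + (-2·δc/c)² + (-1·δr/r)²
  z term: (0.5×0.0854)² = 0.00182
  d term: (-1×0.0817)² = 0.00667
  c term: (-2×0.0188)² = 0.00142
  r term: (-1×0.0699)² = 0.00489
Total = 0.0148. Share from d = 0.00667/0.0148 = 0.451.

45.1%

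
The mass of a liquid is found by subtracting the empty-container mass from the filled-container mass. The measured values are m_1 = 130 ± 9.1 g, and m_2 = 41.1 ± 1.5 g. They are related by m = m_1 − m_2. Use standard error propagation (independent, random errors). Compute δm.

9.22 g

Absolute uncertainties add in quadrature for a linear combination:
  (δm_1)² = 82.8;  (δm_2)² = 2.25
δm = √(85.1) = 9.22 g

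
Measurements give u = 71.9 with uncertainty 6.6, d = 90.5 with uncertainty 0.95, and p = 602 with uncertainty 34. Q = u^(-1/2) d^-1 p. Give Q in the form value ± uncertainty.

Relative error in a monomial: (δQ/Q)² = Σ (nᵢ · δxᵢ/xᵢ)².
  (−½·δu/u)² = (-0.5×0.0918)² = 0.00211;  (-1·δd/d)² = (-1×0.0105)² = 0.000110;  (1·δp/p)² = (1×0.0565)² = 0.00319
δQ/Q = √(0.00541) = 0.0735
Q = 0.784, so δQ = 0.0735 × 0.784 = 0.0577.

0.784 ± 0.0577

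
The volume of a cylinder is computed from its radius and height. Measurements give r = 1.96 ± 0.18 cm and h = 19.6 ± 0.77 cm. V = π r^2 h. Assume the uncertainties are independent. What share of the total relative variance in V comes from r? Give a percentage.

95.6%

(δV/V)² = (2·δr/r)² + (1·δh/h)²
  r term: (2×0.0918)² = 0.0337
  h term: (1×0.0393)² = 0.00154
Total = 0.0353. Share from r = 0.0337/0.0353 = 0.956.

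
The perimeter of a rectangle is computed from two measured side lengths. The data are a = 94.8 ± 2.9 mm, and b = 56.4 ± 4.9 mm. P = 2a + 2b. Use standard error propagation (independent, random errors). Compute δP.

11.4 mm

Each term contributes (cᵢ δxᵢ)² to (δP)²:
  (2·δa)² = 33.6;  (2·δb)² = 96.0
δP = √(130) = 11.4 mm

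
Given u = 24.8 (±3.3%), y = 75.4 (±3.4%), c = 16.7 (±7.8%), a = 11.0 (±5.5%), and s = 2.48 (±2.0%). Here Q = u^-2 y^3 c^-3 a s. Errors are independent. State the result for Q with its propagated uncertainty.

For a monomial Q ∝ u^-2, y^3, c^-3, a, s, fractional errors add in quadrature:
  (-2·δu/u)² = (-2×0.0330)² = 0.00436;  (3·δy/y)² = (3×0.0340)² = 0.0104;  (-3·δc/c)² = (-3×0.0780)² = 0.0548;  (1·δa/a)² = (1×0.0550)² = 0.00302;  (1·δs/s)² = (1×0.0200)² = 0.000400
δQ/Q = √(0.0729) = 0.270
Q = 4.08, so δQ = 0.270 × 4.08 = 1.10.

4.08 ± 1.10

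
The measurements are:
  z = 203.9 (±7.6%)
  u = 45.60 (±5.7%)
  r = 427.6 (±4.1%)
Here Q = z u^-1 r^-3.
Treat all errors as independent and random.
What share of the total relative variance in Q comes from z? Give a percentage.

(δQ/Q)² = (1·δz/z)² + (-1·δu/u)² + (-3·δr/r)²
  z term: (1×0.0760)² = 0.00578
  u term: (-1×0.0570)² = 0.00325
  r term: (-3×0.0410)² = 0.0151
Total = 0.0242. Share from z = 0.00578/0.0242 = 0.239.

23.9%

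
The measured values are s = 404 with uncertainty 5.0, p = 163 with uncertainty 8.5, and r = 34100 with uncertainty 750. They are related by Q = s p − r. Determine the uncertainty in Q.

3610

Let w = s·p = 65900. δw/w = √((1·δs/s)² + (1·δp/p)²) = √(0.000153 + 0.00272) = 0.0536, so δw = 3530.
Q = w − r: δQ = √(δw² + δr²) = √(1.25e+07 + 5.62e+05) = 3610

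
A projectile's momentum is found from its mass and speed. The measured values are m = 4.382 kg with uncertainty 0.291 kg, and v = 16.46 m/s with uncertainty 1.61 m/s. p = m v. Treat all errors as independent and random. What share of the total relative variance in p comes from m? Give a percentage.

31.6%

(δp/p)² = (1·δm/m)² + (1·δv/v)²
  m term: (1×0.0664)² = 0.00441
  v term: (1×0.0978)² = 0.00957
Total = 0.0140. Share from m = 0.00441/0.0140 = 0.316.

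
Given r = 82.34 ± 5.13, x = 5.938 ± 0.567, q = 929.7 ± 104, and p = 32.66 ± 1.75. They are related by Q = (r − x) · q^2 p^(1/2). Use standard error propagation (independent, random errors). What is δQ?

Let u = r − x = 76.40. δu = √(δr² + δx²) = √(26.3 + 0.321) = 5.16, so δu/u = 0.0676.
Q is then a monomial in u, q, p:
δQ/Q = √((δu/u)² + (2·δq/q)² + (½·δp/p)²) = √(0.00456 + 0.0501 + 0.000718) = 0.235
Q = 3.774e+08, so δQ = 0.235 × 3.774e+08 = 8.88e+07.

8.88e+07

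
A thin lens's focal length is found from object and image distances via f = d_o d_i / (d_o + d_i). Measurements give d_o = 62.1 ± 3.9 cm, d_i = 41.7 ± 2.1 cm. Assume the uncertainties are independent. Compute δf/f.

0.0393

∂f/∂d_o = (d_i/(d_o+d_i))² = 0.161;  ∂f/∂d_i = (d_o/(d_o+d_i))² = 0.358
δf = √((∂f/∂d_o · δd_o)² + (∂f/∂d_i · δd_i)²) = √(0.396 + 0.565) = 0.980 cm
f = 24.9 cm, so δf/f = 0.980/24.9 = 0.0393.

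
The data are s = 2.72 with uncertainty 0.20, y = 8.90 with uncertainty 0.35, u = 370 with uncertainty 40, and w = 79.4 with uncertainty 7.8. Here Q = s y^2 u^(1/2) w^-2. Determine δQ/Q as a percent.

Q is a product of powers, so relative uncertainties combine in quadrature:
  (1·δs/s)² = (1×0.0735)² = 0.00541;  (2·δy/y)² = (2×0.0393)² = 0.00619;  (½·δu/u)² = (0.5×0.108)² = 0.00292;  (-2·δw/w)² = (-2×0.0982)² = 0.0386
δQ/Q = √(0.0531) = 0.230

23.0%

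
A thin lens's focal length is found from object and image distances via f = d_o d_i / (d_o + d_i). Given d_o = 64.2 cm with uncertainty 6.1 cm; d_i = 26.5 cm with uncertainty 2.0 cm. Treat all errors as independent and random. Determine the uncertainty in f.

∂f/∂d_o = (d_i/(d_o+d_i))² = 0.0854;  ∂f/∂d_i = (d_o/(d_o+d_i))² = 0.501
δf = √((∂f/∂d_o · δd_o)² + (∂f/∂d_i · δd_i)²) = √(0.271 + 1.00) = 1.13 cm

1.13 cm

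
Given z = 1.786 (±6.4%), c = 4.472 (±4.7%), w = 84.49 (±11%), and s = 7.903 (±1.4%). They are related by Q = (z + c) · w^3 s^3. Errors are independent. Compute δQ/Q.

Let u = z + c = 6.258. δu = √(δz² + δc²) = √(0.0131 + 0.0442) = 0.239, so δu/u = 0.0382.
Q is then a monomial in u, w, s:
δQ/Q = √((δu/u)² + (3·δw/w)² + (3·δs/s)²) = √(0.00146 + 0.109 + 0.00176) = 0.335

0.335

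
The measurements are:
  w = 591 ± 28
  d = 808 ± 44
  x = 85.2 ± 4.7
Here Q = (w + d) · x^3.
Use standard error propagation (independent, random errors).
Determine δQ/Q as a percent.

Let u = w + d = 1400. δu = √(δw² + δd²) = √(784 + 1940) = 52.2, so δu/u = 0.0373.
Q is then a monomial in u, x:
δQ/Q = √((δu/u)² + (3·δx/x)²) = √(0.00139 + 0.0274) = 0.170

17.0%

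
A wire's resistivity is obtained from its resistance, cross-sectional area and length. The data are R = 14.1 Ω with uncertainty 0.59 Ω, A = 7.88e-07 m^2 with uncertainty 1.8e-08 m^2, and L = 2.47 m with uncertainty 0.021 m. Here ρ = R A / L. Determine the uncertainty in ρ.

2.18e-07 Ω·m

Products/powers → add relative errors in quadrature, weighted by exponent:
  (1·δR/R)² = (1×0.0418)² = 0.00175;  (1·δA/A)² = (1×0.0228)² = 0.000522;  (-1·δL/L)² = (-1×0.00850)² = 7.23e-05
δρ/ρ = √(0.00234) = 0.0484
ρ = 4.5e-06 Ω·m, so δρ = 0.0484 × 4.5e-06 = 2.18e-07 Ω·m.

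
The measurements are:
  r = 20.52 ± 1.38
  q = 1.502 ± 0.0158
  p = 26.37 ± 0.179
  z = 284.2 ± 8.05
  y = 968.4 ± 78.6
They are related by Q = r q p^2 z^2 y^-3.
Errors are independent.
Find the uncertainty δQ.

For a monomial Q ∝ r, q, p^2, z^2, y^-3, fractional errors add in quadrature:
  (1·δr/r)² = (1×0.0673)² = 0.00452;  (1·δq/q)² = (1×0.0105)² = 0.000111;  (2·δp/p)² = (2×0.00679)² = 0.000184;  (2·δz/z)² = (2×0.0283)² = 0.00321;  (-3·δy/y)² = (-3×0.0812)² = 0.0593
δQ/Q = √(0.0673) = 0.259
Q = 1.906, so δQ = 0.259 × 1.906 = 0.495.

0.495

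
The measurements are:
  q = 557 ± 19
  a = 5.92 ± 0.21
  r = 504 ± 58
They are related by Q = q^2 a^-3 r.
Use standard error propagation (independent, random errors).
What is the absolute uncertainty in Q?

1.29e+05

Relative error in a monomial: (δQ/Q)² = Σ (nᵢ · δxᵢ/xᵢ)².
  (2·δq/q)² = (2×0.0341)² = 0.00465;  (-3·δa/a)² = (-3×0.0355)² = 0.0113;  (1·δr/r)² = (1×0.115)² = 0.0132
δQ/Q = √(0.0292) = 0.171
Q = 7.54e+05, so δQ = 0.171 × 7.54e+05 = 1.29e+05.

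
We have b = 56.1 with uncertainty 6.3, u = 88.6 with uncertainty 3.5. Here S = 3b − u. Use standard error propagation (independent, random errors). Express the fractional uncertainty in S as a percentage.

S is a linear combination, so absolute uncertainties add in quadrature:
  (3·δb)² = 357;  (δu)² = 12.2
δS = √(369) = 19.2
S = 79.7, so δS/S = 19.2/79.7 = 0.241.

24.1%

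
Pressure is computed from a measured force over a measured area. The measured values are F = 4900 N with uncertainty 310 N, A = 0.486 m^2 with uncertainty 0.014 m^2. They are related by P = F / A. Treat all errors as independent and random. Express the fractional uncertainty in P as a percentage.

Each factor contributes (exponent × relative error)² to (δP/P)²:
  (1·δF/F)² = (1×0.0633)² = 0.00400;  (-1·δA/A)² = (-1×0.0288)² = 0.000830
δP/P = √(0.00483) = 0.0695

6.95%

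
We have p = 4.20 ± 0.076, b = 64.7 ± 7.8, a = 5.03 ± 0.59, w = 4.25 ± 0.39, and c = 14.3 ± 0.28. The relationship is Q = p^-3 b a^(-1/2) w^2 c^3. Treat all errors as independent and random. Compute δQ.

4960

Each factor contributes (exponent × relative error)² to (δQ/Q)²:
  (-3·δp/p)² = (-3×0.0181)² = 0.00295;  (1·δb/b)² = (1×0.121)² = 0.0145;  (−½·δa/a)² = (-0.5×0.117)² = 0.00344;  (2·δw/w)² = (2×0.0918)² = 0.0337;  (3·δc/c)² = (3×0.0196)² = 0.00345
δQ/Q = √(0.0581) = 0.241
Q = 20600, so δQ = 0.241 × 20600 = 4960.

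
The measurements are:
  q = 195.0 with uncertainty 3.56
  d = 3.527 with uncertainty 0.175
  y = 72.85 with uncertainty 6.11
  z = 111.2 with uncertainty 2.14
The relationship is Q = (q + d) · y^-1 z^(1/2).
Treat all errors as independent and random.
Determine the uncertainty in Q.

Let u = q + d = 198.5. δu = √(δq² + δd²) = √(12.7 + 0.0306) = 3.56, so δu/u = 0.0180.
Q is then a monomial in u, y, z:
δQ/Q = √((δu/u)² + (-1·δy/y)² + (½·δz/z)²) = √(0.000322 + 0.00703 + 9.26e-05) = 0.0863
Q = 28.74, so δQ = 0.0863 × 28.74 = 2.48.

2.48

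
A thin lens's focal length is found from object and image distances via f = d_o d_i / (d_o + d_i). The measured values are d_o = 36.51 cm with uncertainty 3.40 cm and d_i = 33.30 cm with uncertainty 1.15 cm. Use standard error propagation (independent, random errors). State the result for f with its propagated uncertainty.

∂f/∂d_o = (d_i/(d_o+d_i))² = 0.228;  ∂f/∂d_i = (d_o/(d_o+d_i))² = 0.274
δf = √((∂f/∂d_o · δd_o)² + (∂f/∂d_i · δd_i)²) = √(0.599 + 0.0989) = 0.835 cm
f = 17.42 cm.

17.42 ± 0.835 cm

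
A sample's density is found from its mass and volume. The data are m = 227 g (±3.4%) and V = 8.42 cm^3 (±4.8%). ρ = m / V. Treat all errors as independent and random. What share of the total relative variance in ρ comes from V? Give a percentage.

66.6%

(δρ/ρ)² = (1·δm/m)² + (-1·δV/V)²
  m term: (1×0.0340)² = 0.00116
  V term: (-1×0.0480)² = 0.00230
Total = 0.00346. Share from V = 0.00230/0.00346 = 0.666.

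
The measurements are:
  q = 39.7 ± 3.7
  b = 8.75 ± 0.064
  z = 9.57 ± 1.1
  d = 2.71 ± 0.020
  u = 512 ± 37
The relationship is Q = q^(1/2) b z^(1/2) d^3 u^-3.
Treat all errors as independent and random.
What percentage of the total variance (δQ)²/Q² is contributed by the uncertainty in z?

6.23%

(δQ/Q)² = (½·δq/q)² + (1·δb/b)² + (½·δz/z)² + (3·δd/d)² + (-3·δu/u)²
  q term: (0.5×0.0932)² = 0.00217
  b term: (1×0.00731)² = 5.35e-05
  z term: (0.5×0.115)² = 0.00330
  d term: (3×0.00738)² = 0.000490
  u term: (-3×0.0723)² = 0.0470
Total = 0.0530. Share from z = 0.00330/0.0530 = 0.0623.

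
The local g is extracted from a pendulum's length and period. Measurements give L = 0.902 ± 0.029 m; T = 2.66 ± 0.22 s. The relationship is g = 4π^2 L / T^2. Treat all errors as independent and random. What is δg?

0.848 m/s^2

Since g is a product/quotient, work with relative uncertainties:
  (1·δL/L)² = (1×0.0322)² = 0.00103;  (-2·δT/T)² = (-2×0.0827)² = 0.0274
δg/g = √(0.0284) = 0.169
g = 5.03 m/s^2, so δg = 0.169 × 5.03 = 0.848 m/s^2.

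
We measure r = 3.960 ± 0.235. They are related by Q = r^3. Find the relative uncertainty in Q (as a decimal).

0.178

For a monomial Q ∝ r^3, fractional errors add in quadrature:
  (3·δr/r)² = (3×0.0593)² = 0.0317
δQ/Q = √(0.0317) = 0.178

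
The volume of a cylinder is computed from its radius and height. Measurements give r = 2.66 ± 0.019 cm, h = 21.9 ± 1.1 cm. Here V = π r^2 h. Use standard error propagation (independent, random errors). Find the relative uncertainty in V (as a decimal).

0.0522

Relative error in a monomial: (δV/V)² = Σ (nᵢ · δxᵢ/xᵢ)².
  (2·δr/r)² = (2×0.00714)² = 0.000204;  (1·δh/h)² = (1×0.0502)² = 0.00252
δV/V = √(0.00273) = 0.0522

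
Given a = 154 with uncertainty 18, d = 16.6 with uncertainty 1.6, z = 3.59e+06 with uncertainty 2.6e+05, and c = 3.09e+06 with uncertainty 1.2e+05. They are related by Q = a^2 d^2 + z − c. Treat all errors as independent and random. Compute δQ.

2e+06

Let p = a^2·d^2 = 6.54e+06. δp/p = √((2·δa/a)² + (2·δd/d)²) = √(0.0546 + 0.0372) = 0.303, so δp = 1.98e+06.
Q = p + z − c: δQ = √(δp² + δz² + δc²) = √(3.92e+12 + 6.76e+10 + 1.44e+10) = 2e+06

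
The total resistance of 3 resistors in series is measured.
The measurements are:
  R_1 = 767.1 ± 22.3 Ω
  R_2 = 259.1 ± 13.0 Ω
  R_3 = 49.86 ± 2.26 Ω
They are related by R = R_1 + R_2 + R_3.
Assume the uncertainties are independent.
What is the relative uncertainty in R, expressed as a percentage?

R is a linear combination, so absolute uncertainties add in quadrature:
  (δR_1)² = 497;  (δR_2)² = 169;  (δR_3)² = 5.11
δR = √(671) = 25.9 Ω
R = 1076 Ω, so δR/R = 25.9/1076 = 0.0241.

2.41%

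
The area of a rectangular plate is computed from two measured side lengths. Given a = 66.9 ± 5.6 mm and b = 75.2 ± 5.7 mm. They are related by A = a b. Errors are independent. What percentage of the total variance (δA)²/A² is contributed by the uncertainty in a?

54.9%

(δA/A)² = (1·δa/a)² + (1·δb/b)²
  a term: (1×0.0837)² = 0.00701
  b term: (1×0.0758)² = 0.00575
Total = 0.0128. Share from a = 0.00701/0.0128 = 0.549.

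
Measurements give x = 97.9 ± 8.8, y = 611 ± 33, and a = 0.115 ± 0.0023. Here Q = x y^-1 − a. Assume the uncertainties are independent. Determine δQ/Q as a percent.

Let p = x·y^-1 = 0.160. δp/p = √((1·δx/x)² + (-1·δy/y)²) = √(0.00808 + 0.00292) = 0.105, so δp = 0.0168.
Q = p − a: δQ = √(δp² + δa²) = √(0.000282 + 5.29e-06) = 0.0170
Q = 0.0452, so δQ/Q = 0.0170/0.0452 = 0.375.

37.5%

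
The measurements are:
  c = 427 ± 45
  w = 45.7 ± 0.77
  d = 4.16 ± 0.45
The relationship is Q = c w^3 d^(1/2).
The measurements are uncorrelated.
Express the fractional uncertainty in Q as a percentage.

12.9%

Each factor contributes (exponent × relative error)² to (δQ/Q)²:
  (1·δc/c)² = (1×0.105)² = 0.0111;  (3·δw/w)² = (3×0.0168)² = 0.00256;  (½·δd/d)² = (0.5×0.108)² = 0.00293
δQ/Q = √(0.0166) = 0.129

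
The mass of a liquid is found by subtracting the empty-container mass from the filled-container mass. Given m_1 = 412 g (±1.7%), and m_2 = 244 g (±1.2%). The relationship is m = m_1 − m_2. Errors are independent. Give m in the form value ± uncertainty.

Each term contributes (cᵢ δxᵢ)² to (δm)²:
  (δm_1)² = 49.1;  (δm_2)² = 8.57
δm = √(57.6) = 7.59 g
m = 168 g.

168 ± 7.59 g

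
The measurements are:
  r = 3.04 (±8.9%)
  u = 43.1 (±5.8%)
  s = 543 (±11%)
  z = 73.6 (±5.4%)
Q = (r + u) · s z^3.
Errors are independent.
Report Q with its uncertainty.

(9.99 ± 2.03) × 10^9

Let w = r + u = 46.1. δw = √(δr² + δu²) = √(0.0732 + 6.25) = 2.51, so δw/w = 0.0545.
Q is then a monomial in w, s, z:
δQ/Q = √((δw/w)² + (1·δs/s)² + (3·δz/z)²) = √(0.00297 + 0.0121 + 0.0262) = 0.203
Q = 9.99e+09, so δQ = 0.203 × 9.99e+09 = 2.03e+09.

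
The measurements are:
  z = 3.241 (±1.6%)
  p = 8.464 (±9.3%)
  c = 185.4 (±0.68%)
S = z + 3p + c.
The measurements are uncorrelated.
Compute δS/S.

0.0125

For a sum/difference, combine absolute errors in quadrature:
  (δz)² = 0.00269;  (3·δp)² = 5.58;  (δc)² = 1.59
δS = √(7.17) = 2.68
S = 214.0, so δS/S = 2.68/214.0 = 0.0125.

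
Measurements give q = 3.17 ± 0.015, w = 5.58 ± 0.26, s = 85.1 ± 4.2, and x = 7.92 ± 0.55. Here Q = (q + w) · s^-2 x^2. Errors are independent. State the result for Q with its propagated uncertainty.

0.0758 ± 0.0131

Let u = q + w = 8.75. δu = √(δq² + δw²) = √(0.000225 + 0.0676) = 0.260, so δu/u = 0.0298.
Q is then a monomial in u, s, x:
δQ/Q = √((δu/u)² + (-2·δs/s)² + (2·δx/x)²) = √(0.000886 + 0.00974 + 0.0193) = 0.173
Q = 0.0758, so δQ = 0.173 × 0.0758 = 0.0131.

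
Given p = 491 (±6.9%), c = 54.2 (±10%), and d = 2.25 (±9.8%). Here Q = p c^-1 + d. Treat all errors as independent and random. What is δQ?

1.12

Let w = p·c^-1 = 9.06. δw/w = √((1·δp/p)² + (-1·δc/c)²) = √(0.00476 + 0.0100) = 0.121, so δw = 1.10.
Q = w + d: δQ = √(δw² + δd²) = √(1.21 + 0.0486) = 1.12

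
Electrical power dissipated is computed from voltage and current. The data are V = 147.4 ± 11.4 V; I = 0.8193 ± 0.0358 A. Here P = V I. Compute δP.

Products/powers → add relative errors in quadrature, weighted by exponent:
  (1·δV/V)² = (1×0.0773)² = 0.00598;  (1·δI/I)² = (1×0.0437)² = 0.00191
δP/P = √(0.00789) = 0.0888
P = 120.8 W, so δP = 0.0888 × 120.8 = 10.7 W.

10.7 W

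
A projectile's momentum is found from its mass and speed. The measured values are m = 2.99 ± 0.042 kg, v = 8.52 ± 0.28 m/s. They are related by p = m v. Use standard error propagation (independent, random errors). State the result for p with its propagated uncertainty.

Products/powers → add relative errors in quadrature, weighted by exponent:
  (1·δm/m)² = (1×0.0140)² = 0.000197;  (1·δv/v)² = (1×0.0329)² = 0.00108
δp/p = √(0.00128) = 0.0357
p = 25.5 kg·m/s, so δp = 0.0357 × 25.5 = 0.910 kg·m/s.

25.5 ± 0.910 kg·m/s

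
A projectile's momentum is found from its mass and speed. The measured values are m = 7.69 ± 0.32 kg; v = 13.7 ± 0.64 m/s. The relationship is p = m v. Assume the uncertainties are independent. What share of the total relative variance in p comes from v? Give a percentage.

(δp/p)² = (1·δm/m)² + (1·δv/v)²
  m term: (1×0.0416)² = 0.00173
  v term: (1×0.0467)² = 0.00218
Total = 0.00391. Share from v = 0.00218/0.00391 = 0.558.

55.8%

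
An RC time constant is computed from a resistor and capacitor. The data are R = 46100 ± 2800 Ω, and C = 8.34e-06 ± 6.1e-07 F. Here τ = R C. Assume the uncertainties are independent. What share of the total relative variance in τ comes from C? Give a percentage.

59.2%

(δτ/τ)² = (1·δR/R)² + (1·δC/C)²
  R term: (1×0.0607)² = 0.00369
  C term: (1×0.0731)² = 0.00535
Total = 0.00904. Share from C = 0.00535/0.00904 = 0.592.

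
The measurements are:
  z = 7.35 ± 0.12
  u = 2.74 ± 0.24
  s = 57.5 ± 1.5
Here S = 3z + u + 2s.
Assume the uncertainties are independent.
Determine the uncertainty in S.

Absolute uncertainties add in quadrature for a linear combination:
  (3·δz)² = 0.130;  (δu)² = 0.0576;  (2·δs)² = 9.00
δS = √(9.19) = 3.03

3.03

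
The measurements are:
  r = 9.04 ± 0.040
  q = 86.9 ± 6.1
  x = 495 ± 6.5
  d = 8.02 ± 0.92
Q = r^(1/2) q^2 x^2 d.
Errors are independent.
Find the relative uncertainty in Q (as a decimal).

For a monomial Q ∝ r^(1/2), q^2, x^2, d, fractional errors add in quadrature:
  (½·δr/r)² = (0.5×0.00442)² = 4.89e-06;  (2·δq/q)² = (2×0.0702)² = 0.0197;  (2·δx/x)² = (2×0.0131)² = 0.000690;  (1·δd/d)² = (1×0.115)² = 0.0132
δQ/Q = √(0.0336) = 0.183

0.183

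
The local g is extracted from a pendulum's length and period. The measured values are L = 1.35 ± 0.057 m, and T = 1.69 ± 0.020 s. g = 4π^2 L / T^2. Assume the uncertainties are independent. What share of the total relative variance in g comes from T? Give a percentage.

23.9%

(δg/g)² = (1·δL/L)² + (-2·δT/T)²
  L term: (1×0.0422)² = 0.00178
  T term: (-2×0.0118)² = 0.000560
Total = 0.00234. Share from T = 0.000560/0.00234 = 0.239.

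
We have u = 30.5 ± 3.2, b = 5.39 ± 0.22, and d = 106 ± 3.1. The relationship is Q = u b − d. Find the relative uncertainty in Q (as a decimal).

0.321

Let p = u·b = 164. δp/p = √((1·δu/u)² + (1·δb/b)²) = √(0.0110 + 0.00167) = 0.113, so δp = 18.5.
Q = p − d: δQ = √(δp² + δd²) = √(343 + 9.61) = 18.8
Q = 58.4, so δQ/Q = 18.8/58.4 = 0.321.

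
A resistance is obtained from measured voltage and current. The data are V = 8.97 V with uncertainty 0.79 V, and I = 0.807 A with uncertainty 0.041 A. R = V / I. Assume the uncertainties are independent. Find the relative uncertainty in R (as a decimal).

Products/powers → add relative errors in quadrature, weighted by exponent:
  (1·δV/V)² = (1×0.0881)² = 0.00776;  (-1·δI/I)² = (-1×0.0508)² = 0.00258
δR/R = √(0.0103) = 0.102

0.102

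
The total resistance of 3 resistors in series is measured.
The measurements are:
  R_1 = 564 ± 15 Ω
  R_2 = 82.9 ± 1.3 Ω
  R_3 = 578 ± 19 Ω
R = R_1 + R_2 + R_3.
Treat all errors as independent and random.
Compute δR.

24.2 Ω

Each term contributes (cᵢ δxᵢ)² to (δR)²:
  (δR_1)² = 225;  (δR_2)² = 1.69;  (δR_3)² = 361
δR = √(588) = 24.2 Ω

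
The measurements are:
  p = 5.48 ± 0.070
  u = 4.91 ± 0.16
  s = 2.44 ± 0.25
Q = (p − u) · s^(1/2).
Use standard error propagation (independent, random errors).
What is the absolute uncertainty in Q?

Let w = p − u = 0.570. δw = √(δp² + δu²) = √(0.00490 + 0.0256) = 0.175, so δw/w = 0.306.
Q is then a monomial in w, s:
δQ/Q = √((δw/w)² + (½·δs/s)²) = √(0.0939 + 0.00262) = 0.311
Q = 0.890, so δQ = 0.311 × 0.890 = 0.277.

0.277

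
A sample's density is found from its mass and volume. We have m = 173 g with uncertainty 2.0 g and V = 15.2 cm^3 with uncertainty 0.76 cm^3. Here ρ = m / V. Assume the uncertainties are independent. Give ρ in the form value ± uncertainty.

11.4 ± 0.584 g/cm^3

Each factor contributes (exponent × relative error)² to (δρ/ρ)²:
  (1·δm/m)² = (1×0.0116)² = 0.000134;  (-1·δV/V)² = (-1×0.0500)² = 0.00250
δρ/ρ = √(0.00263) = 0.0513
ρ = 11.4 g/cm^3, so δρ = 0.0513 × 11.4 = 0.584 g/cm^3.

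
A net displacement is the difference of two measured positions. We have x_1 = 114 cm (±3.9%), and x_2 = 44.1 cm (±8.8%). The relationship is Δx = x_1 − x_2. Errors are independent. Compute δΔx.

5.90 cm

Absolute uncertainties add in quadrature for a linear combination:
  (δx_1)² = 19.8;  (δx_2)² = 15.1
δΔx = √(34.8) = 5.90 cm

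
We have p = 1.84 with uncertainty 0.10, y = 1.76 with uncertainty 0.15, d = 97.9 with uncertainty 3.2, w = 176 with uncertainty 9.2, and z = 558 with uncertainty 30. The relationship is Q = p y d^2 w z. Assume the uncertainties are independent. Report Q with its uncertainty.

(3.05 ± 0.432) × 10^9

Products/powers → add relative errors in quadrature, weighted by exponent:
  (1·δp/p)² = (1×0.0543)² = 0.00295;  (1·δy/y)² = (1×0.0852)² = 0.00726;  (2·δd/d)² = (2×0.0327)² = 0.00427;  (1·δw/w)² = (1×0.0523)² = 0.00273;  (1·δz/z)² = (1×0.0538)² = 0.00289
δQ/Q = √(0.0201) = 0.142
Q = 3.05e+09, so δQ = 0.142 × 3.05e+09 = 4.32e+08.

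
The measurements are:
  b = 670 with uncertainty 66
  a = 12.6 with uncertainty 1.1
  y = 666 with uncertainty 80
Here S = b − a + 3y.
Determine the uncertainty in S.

249

Absolute uncertainties add in quadrature for a linear combination:
  (δb)² = 4360;  (δa)² = 1.21;  (3·δy)² = 57600
δS = √(62000) = 249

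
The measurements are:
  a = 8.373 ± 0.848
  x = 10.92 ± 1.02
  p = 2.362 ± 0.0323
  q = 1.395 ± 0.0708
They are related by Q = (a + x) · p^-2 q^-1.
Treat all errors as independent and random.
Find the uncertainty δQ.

Let u = a + x = 19.29. δu = √(δa² + δx²) = √(0.719 + 1.04) = 1.33, so δu/u = 0.0688.
Q is then a monomial in u, p, q:
δQ/Q = √((δu/u)² + (-2·δp/p)² + (-1·δq/q)²) = √(0.00473 + 0.000748 + 0.00258) = 0.0897
Q = 2.479, so δQ = 0.0897 × 2.479 = 0.222.

0.222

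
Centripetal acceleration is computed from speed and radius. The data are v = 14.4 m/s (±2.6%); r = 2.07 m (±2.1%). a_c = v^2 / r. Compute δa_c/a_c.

Since a_c is a product/quotient, work with relative uncertainties:
  (2·δv/v)² = (2×0.0260)² = 0.00270;  (-1·δr/r)² = (-1×0.0210)² = 0.000441
δa_c/a_c = √(0.00315) = 0.0561

0.0561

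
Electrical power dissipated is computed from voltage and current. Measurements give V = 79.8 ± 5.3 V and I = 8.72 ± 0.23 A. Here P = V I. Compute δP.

Each factor contributes (exponent × relative error)² to (δP/P)²:
  (1·δV/V)² = (1×0.0664)² = 0.00441;  (1·δI/I)² = (1×0.0264)² = 0.000696
δP/P = √(0.00511) = 0.0715
P = 696 W, so δP = 0.0715 × 696 = 49.7 W.

49.7 W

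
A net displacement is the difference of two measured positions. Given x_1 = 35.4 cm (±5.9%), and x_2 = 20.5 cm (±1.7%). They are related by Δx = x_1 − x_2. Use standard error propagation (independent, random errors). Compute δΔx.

Absolute uncertainties add in quadrature for a linear combination:
  (δx_1)² = 4.36;  (δx_2)² = 0.121
δΔx = √(4.48) = 2.12 cm

2.12 cm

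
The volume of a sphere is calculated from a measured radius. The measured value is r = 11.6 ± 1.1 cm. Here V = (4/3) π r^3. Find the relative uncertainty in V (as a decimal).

0.284

Products/powers → add relative errors in quadrature, weighted by exponent:
  (3·δr/r)² = (3×0.0948)² = 0.0809
δV/V = √(0.0809) = 0.284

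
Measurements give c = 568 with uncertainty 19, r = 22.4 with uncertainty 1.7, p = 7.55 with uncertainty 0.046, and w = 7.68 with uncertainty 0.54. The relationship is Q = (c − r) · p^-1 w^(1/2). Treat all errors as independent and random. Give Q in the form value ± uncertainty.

Let u = c − r = 546. δu = √(δc² + δr²) = √(361 + 2.89) = 19.1, so δu/u = 0.0350.
Q is then a monomial in u, p, w:
δQ/Q = √((δu/u)² + (-1·δp/p)² + (½·δw/w)²) = √(0.00122 + 3.71e-05 + 0.00124) = 0.0500
Q = 200, so δQ = 0.0500 × 200 = 10.0.

200 ± 10.0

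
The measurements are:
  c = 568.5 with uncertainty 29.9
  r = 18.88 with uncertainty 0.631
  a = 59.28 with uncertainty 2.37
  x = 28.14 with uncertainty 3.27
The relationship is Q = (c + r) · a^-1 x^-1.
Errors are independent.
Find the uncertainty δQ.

Let u = c + r = 587.4. δu = √(δc² + δr²) = √(894 + 0.398) = 29.9, so δu/u = 0.0509.
Q is then a monomial in u, a, x:
δQ/Q = √((δu/u)² + (-1·δa/a)² + (-1·δx/x)²) = √(0.00259 + 0.00160 + 0.0135) = 0.133
Q = 0.3521, so δQ = 0.133 × 0.3521 = 0.0468.

0.0468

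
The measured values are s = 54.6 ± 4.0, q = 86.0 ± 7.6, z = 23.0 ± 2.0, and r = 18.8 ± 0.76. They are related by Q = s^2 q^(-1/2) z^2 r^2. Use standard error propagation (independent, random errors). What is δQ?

1.47e+07

Relative error in a monomial: (δQ/Q)² = Σ (nᵢ · δxᵢ/xᵢ)².
  (2·δs/s)² = (2×0.0733)² = 0.0215;  (−½·δq/q)² = (-0.5×0.0884)² = 0.00195;  (2·δz/z)² = (2×0.0870)² = 0.0302;  (2·δr/r)² = (2×0.0404)² = 0.00654
δQ/Q = √(0.0602) = 0.245
Q = 6.01e+07, so δQ = 0.245 × 6.01e+07 = 1.47e+07.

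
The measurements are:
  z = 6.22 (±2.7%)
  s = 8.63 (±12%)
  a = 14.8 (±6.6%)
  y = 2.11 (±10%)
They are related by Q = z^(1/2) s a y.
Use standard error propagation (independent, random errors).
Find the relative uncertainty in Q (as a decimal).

Relative error in a monomial: (δQ/Q)² = Σ (nᵢ · δxᵢ/xᵢ)².
  (½·δz/z)² = (0.5×0.0270)² = 0.000182;  (1·δs/s)² = (1×0.120)² = 0.0144;  (1·δa/a)² = (1×0.0660)² = 0.00436;  (1·δy/y)² = (1×0.100)² = 0.0100
δQ/Q = √(0.0289) = 0.170

0.170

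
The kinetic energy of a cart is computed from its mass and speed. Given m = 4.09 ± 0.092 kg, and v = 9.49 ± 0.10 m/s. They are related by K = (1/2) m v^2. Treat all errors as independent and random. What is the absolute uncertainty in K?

For a monomial K ∝ m, v^2, fractional errors add in quadrature:
  (1·δm/m)² = (1×0.0225)² = 0.000506;  (2·δv/v)² = (2×0.0105)² = 0.000444
δK/K = √(0.000950) = 0.0308
K = 184 J, so δK = 0.0308 × 184 = 5.68 J.

5.68 J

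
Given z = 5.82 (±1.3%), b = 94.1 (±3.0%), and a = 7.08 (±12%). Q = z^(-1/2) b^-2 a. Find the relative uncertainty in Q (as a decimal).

Relative error in a monomial: (δQ/Q)² = Σ (nᵢ · δxᵢ/xᵢ)².
  (−½·δz/z)² = (-0.5×0.0130)² = 4.22e-05;  (-2·δb/b)² = (-2×0.0300)² = 0.00360;  (1·δa/a)² = (1×0.120)² = 0.0144
δQ/Q = √(0.0180) = 0.134

0.134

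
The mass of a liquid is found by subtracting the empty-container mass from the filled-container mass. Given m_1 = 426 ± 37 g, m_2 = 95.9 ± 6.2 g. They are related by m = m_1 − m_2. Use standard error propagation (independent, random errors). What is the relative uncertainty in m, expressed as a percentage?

11.4%

Each term contributes (cᵢ δxᵢ)² to (δm)²:
  (δm_1)² = 1370;  (δm_2)² = 38.4
δm = √(1410) = 37.5 g
m = 330 g, so δm/m = 37.5/330 = 0.114.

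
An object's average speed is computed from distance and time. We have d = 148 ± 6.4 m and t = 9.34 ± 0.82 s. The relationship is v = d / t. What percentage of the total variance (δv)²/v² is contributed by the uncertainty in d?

19.5%

(δv/v)² = (1·δd/d)² + (-1·δt/t)²
  d term: (1×0.0432)² = 0.00187
  t term: (-1×0.0878)² = 0.00771
Total = 0.00958. Share from d = 0.00187/0.00958 = 0.195.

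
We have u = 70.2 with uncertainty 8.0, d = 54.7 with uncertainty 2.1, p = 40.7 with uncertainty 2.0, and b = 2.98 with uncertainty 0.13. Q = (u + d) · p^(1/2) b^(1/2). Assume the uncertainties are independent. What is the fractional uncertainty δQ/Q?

Let w = u + d = 125. δw = √(δu² + δd²) = √(64.0 + 4.41) = 8.27, so δw/w = 0.0662.
Q is then a monomial in w, p, b:
δQ/Q = √((δw/w)² + (½·δp/p)² + (½·δb/b)²) = √(0.00439 + 0.000604 + 0.000476) = 0.0739

0.0739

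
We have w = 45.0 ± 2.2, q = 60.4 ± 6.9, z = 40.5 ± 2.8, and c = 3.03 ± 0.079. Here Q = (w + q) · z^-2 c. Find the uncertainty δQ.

0.0305

Let u = w + q = 105. δu = √(δw² + δq²) = √(4.84 + 47.6) = 7.24, so δu/u = 0.0687.
Q is then a monomial in u, z, c:
δQ/Q = √((δu/u)² + (-2·δz/z)² + (1·δc/c)²) = √(0.00472 + 0.0191 + 0.000680) = 0.157
Q = 0.195, so δQ = 0.157 × 0.195 = 0.0305.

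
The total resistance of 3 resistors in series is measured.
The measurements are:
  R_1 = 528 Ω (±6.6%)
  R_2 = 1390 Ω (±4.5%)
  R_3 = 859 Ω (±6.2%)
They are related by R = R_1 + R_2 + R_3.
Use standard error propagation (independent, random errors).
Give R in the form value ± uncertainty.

2780 ± 89.2 Ω

R is a linear combination, so absolute uncertainties add in quadrature:
  (δR_1)² = 1210;  (δR_2)² = 3910;  (δR_3)² = 2840
δR = √(7960) = 89.2 Ω
R = 2780 Ω.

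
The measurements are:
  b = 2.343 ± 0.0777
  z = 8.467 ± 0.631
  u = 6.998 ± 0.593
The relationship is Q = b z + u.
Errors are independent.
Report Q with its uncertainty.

Let p = b·z = 19.84. δp/p = √((1·δb/b)² + (1·δz/z)²) = √(0.00110 + 0.00555) = 0.0816, so δp = 1.62.
Q = p + u: δQ = √(δp² + δu²) = √(2.62 + 0.352) = 1.72
Q = 26.84.

26.84 ± 1.72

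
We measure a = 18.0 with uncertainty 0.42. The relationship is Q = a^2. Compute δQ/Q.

0.0467

Q ∝ a^2, so δQ/Q = |2| · δa/a = 2 × 0.0233 = 0.0467.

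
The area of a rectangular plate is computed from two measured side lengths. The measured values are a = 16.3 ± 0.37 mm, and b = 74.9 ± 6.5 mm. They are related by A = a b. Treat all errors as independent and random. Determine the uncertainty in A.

110 mm^2

A is a product of powers, so relative uncertainties combine in quadrature:
  (1·δa/a)² = (1×0.0227)² = 0.000515;  (1·δb/b)² = (1×0.0868)² = 0.00753
δA/A = √(0.00805) = 0.0897
A = 1220 mm^2, so δA = 0.0897 × 1220 = 110 mm^2.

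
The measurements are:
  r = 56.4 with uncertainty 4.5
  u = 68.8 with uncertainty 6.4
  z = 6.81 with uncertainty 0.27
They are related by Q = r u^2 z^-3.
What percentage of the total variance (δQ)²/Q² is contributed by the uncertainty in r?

11.5%

(δQ/Q)² = (1·δr/r)² + (2·δu/u)² + (-3·δz/z)²
  r term: (1×0.0798)² = 0.00637
  u term: (2×0.0930)² = 0.0346
  z term: (-3×0.0396)² = 0.0141
Total = 0.0551. Share from r = 0.00637/0.0551 = 0.115.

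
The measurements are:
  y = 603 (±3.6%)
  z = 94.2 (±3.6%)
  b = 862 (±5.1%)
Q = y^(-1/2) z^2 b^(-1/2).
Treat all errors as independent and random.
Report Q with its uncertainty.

Since Q is a product/quotient, work with relative uncertainties:
  (−½·δy/y)² = (-0.5×0.0360)² = 0.000324;  (2·δz/z)² = (2×0.0360)² = 0.00518;  (−½·δb/b)² = (-0.5×0.0510)² = 0.000650
δQ/Q = √(0.00616) = 0.0785
Q = 12.3, so δQ = 0.0785 × 12.3 = 0.966.

12.3 ± 0.966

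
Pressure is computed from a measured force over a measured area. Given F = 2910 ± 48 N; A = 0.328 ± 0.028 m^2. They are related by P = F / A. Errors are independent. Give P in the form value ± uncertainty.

For a monomial P ∝ F, A^-1, fractional errors add in quadrature:
  (1·δF/F)² = (1×0.0165)² = 0.000272;  (-1·δA/A)² = (-1×0.0854)² = 0.00729
δP/P = √(0.00756) = 0.0869
P = 8870 Pa, so δP = 0.0869 × 8870 = 771 Pa.

8870 ± 771 Pa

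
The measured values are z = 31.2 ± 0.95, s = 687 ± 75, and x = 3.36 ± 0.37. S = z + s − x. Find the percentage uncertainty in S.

10.5%

For a sum/difference, combine absolute errors in quadrature:
  (δz)² = 0.902;  (δs)² = 5620;  (δx)² = 0.137
δS = √(5630) = 75.0
S = 715, so δS/S = 75.0/715 = 0.105.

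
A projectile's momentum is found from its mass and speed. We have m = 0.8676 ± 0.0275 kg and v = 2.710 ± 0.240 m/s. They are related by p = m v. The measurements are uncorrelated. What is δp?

0.221 kg·m/s

Relative error in a monomial: (δp/p)² = Σ (nᵢ · δxᵢ/xᵢ)².
  (1·δm/m)² = (1×0.0317)² = 0.00100;  (1·δv/v)² = (1×0.0886)² = 0.00784
δp/p = √(0.00885) = 0.0941
p = 2.351 kg·m/s, so δp = 0.0941 × 2.351 = 0.221 kg·m/s.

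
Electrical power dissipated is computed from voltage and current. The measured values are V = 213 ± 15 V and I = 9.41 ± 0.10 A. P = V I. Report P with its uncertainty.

Each factor contributes (exponent × relative error)² to (δP/P)²:
  (1·δV/V)² = (1×0.0704)² = 0.00496;  (1·δI/I)² = (1×0.0106)² = 0.000113
δP/P = √(0.00507) = 0.0712
P = 2000 W, so δP = 0.0712 × 2000 = 143 W.

2000 ± 143 W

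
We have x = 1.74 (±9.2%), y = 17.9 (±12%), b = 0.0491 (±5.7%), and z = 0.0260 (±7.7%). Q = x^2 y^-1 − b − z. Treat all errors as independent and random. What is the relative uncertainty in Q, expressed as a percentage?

Let p = x^2·y^-1 = 0.169. δp/p = √((2·δx/x)² + (-1·δy/y)²) = √(0.0339 + 0.0144) = 0.220, so δp = 0.0372.
Q = p − b − z: δQ = √(δp² + δb² + δz²) = √(0.00138 + 7.83e-06 + 4.01e-06) = 0.0373
Q = 0.0940, so δQ/Q = 0.0373/0.0940 = 0.397.

39.7%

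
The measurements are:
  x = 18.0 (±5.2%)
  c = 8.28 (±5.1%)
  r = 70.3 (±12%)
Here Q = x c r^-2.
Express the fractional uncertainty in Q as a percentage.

Each factor contributes (exponent × relative error)² to (δQ/Q)²:
  (1·δx/x)² = (1×0.0520)² = 0.00270;  (1·δc/c)² = (1×0.0510)² = 0.00260;  (-2·δr/r)² = (-2×0.120)² = 0.0576
δQ/Q = √(0.0629) = 0.251

25.1%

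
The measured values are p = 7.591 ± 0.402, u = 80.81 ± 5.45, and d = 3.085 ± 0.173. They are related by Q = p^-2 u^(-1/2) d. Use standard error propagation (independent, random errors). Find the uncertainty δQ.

Q is a product of powers, so relative uncertainties combine in quadrature:
  (-2·δp/p)² = (-2×0.0530)² = 0.0112;  (−½·δu/u)² = (-0.5×0.0674)² = 0.00114;  (1·δd/d)² = (1×0.0561)² = 0.00314
δQ/Q = √(0.0155) = 0.124
Q = 0.005956, so δQ = 0.124 × 0.005956 = 0.000741.

0.000741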